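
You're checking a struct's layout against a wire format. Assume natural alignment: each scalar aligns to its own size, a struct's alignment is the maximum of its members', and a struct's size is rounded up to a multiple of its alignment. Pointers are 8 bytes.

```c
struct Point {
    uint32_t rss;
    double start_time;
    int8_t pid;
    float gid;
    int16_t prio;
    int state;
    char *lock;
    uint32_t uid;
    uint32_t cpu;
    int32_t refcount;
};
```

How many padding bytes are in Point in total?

13

rss at 0 (size 4, align 4) → ends 4
pad 4 to align 8 for start_time
start_time at 8 (size 8, align 8) → ends 16
pid at 16 (size 1, align 1) → ends 17
pad 3 to align 4 for gid
gid at 20 (size 4, align 4) → ends 24
prio at 24 (size 2, align 2) → ends 26
pad 2 to align 4 for state
state at 28 (size 4, align 4) → ends 32
lock at 32 (size 8, align 8) → ends 40
uid at 40 (size 4, align 4) → ends 44
cpu at 44 (size 4, align 4) → ends 48
refcount at 48 (size 4, align 4) → ends 52
tail pad 4 to reach multiple of 8
total 56 bytes, alignment 8
data bytes 43, size 56 → padding 13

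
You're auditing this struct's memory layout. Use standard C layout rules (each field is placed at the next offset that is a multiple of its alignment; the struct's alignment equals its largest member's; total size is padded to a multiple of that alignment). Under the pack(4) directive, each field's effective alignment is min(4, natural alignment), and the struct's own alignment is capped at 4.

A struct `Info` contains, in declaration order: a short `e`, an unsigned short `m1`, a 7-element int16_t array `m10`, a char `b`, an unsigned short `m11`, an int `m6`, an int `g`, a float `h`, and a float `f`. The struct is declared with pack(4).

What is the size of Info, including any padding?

e at 0 (size 2, align 2) → ends 2
m1 at 2 (size 2, align 2) → ends 4
m10 at 4 (size 14, align 2) → ends 18
b at 18 (size 1, align 1) → ends 19
pad 1 to align 2 for m11
m11 at 20 (size 2, align 2) → ends 22
pad 2 to align 4 for m6
m6 at 24 (size 4, align 4) → ends 28
g at 28 (size 4, align 4) → ends 32
h at 32 (size 4, align 4) → ends 36
f at 36 (size 4, align 4) → ends 40
total 40 bytes, alignment 4

40 bytes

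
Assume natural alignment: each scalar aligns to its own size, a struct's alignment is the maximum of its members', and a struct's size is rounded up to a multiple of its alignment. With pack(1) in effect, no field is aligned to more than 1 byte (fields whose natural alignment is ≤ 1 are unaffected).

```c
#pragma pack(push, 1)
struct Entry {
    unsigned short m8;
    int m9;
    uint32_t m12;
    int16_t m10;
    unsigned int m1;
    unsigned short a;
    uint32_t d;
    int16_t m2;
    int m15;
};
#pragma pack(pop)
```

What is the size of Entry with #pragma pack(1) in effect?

28

0..2  m8  (2B, 1-aligned)
2..6  m9  (4B, 1-aligned)
6..10  m12  (4B, 1-aligned)
10..12  m10  (2B, 1-aligned)
12..16  m1  (4B, 1-aligned)
16..18  a  (2B, 1-aligned)
18..22  d  (4B, 1-aligned)
22..24  m2  (2B, 1-aligned)
24..28  m15  (4B, 1-aligned)
sizeof = 28, alignof = 1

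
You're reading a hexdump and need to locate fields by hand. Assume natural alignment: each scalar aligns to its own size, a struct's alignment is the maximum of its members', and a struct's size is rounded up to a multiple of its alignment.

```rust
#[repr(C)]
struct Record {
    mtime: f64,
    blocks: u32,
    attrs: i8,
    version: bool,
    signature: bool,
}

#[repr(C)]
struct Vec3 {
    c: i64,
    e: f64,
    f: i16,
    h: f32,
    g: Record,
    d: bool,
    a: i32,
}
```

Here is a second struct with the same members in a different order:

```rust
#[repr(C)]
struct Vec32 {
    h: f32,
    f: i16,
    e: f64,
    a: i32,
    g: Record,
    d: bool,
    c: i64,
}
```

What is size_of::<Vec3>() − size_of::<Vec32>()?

Record: @0: mtime [8B, align 8] → 8; @8: blocks [4B, align 4] → 12; @12: attrs [1B, align 1] → 13; @13: version [1B, align 1] → 14; @14: signature [1B, align 1] → 15; +1 tail pad (align 8); size 16, align 8
@0: c [8B, align 8] → 8
@8: e [8B, align 8] → 16
@16: f [2B, align 2] → 18
+2 pad (align 4)
@20: h [4B, align 4] → 24
@24: g [16B, align 8] → 40
@40: d [1B, align 1] → 41
+3 pad (align 4)
@44: a [4B, align 4] → 48
size 48, align 8
— Vec32 —
@0: h [4B, align 4] → 4
@4: f [2B, align 2] → 6
+2 pad (align 8)
@8: e [8B, align 8] → 16
@16: a [4B, align 4] → 20
+4 pad (align 8)
@24: g [16B, align 8] → 40
@40: d [1B, align 1] → 41
+7 pad (align 8)
@48: c [8B, align 8] → 56
size 56, align 8
48 − 56 = -8

-8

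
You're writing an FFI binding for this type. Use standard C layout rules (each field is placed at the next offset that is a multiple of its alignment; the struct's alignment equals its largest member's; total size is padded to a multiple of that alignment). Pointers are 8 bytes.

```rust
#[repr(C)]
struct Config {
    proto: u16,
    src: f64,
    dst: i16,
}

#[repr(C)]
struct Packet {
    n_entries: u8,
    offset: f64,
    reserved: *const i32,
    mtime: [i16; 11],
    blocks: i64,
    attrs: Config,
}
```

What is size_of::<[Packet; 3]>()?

240

Config: @0: proto [2B, align 2] → 2; +6 pad (align 8); @8: src [8B, align 8] → 16; @16: dst [2B, align 2] → 18; +6 tail pad (align 8); size 24, align 8
@0: n_entries [1B, align 1] → 1
+7 pad (align 8)
@8: offset [8B, align 8] → 16
@16: reserved [8B, align 8] → 24
@24: mtime [22B, align 2] → 46
+2 pad (align 8)
@48: blocks [8B, align 8] → 56
@56: attrs [24B, align 8] → 80
size 80, align 8
array of 3: 3 × 80 = 240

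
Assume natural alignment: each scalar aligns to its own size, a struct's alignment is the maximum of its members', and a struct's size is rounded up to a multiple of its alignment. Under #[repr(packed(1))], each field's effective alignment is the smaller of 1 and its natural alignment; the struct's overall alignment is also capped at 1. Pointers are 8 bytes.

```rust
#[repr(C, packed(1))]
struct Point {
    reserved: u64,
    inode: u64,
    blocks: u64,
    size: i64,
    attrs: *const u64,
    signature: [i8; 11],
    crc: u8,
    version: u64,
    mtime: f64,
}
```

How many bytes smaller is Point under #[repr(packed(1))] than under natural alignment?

4

natural layout:
  0..8  reserved  (8B, 8-aligned)
  8..16  inode  (8B, 8-aligned)
  16..24  blocks  (8B, 8-aligned)
  24..32  size  (8B, 8-aligned)
  32..40  attrs  (8B, 8-aligned)
  40..51  signature  (11B, 1-aligned)
  51..52  crc  (1B, 1-aligned)
  52..56  -- padding (4B)
  56..64  version  (8B, 8-aligned)
  64..72  mtime  (8B, 8-aligned)
  sizeof = 72, alignof = 8
packed(1) layout:
  0..8  reserved  (8B, 1-aligned)
  8..16  inode  (8B, 1-aligned)
  16..24  blocks  (8B, 1-aligned)
  24..32  size  (8B, 1-aligned)
  32..40  attrs  (8B, 1-aligned)
  40..51  signature  (11B, 1-aligned)
  51..52  crc  (1B, 1-aligned)
  52..60  version  (8B, 1-aligned)
  60..68  mtime  (8B, 1-aligned)
  sizeof = 68, alignof = 1
72 − 68 = 4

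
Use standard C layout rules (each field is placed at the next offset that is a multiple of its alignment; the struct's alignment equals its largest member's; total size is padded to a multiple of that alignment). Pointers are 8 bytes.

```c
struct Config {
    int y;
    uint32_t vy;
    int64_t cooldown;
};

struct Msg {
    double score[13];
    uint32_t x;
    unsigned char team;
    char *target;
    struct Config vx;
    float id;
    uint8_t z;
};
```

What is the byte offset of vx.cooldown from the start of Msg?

128

Config: 0..4  y  (4B, 4-aligned); 4..8  vy  (4B, 4-aligned); 8..16  cooldown  (8B, 8-aligned); sizeof = 16, alignof = 8
0..104  score  (104B, 8-aligned)
104..108  x  (4B, 4-aligned)
108..109  team  (1B, 1-aligned)
109..112  -- padding (3B)
112..120  target  (8B, 8-aligned)
120..136  vx  (16B, 8-aligned)
within Config: cooldown at 8
120 + 8 = 128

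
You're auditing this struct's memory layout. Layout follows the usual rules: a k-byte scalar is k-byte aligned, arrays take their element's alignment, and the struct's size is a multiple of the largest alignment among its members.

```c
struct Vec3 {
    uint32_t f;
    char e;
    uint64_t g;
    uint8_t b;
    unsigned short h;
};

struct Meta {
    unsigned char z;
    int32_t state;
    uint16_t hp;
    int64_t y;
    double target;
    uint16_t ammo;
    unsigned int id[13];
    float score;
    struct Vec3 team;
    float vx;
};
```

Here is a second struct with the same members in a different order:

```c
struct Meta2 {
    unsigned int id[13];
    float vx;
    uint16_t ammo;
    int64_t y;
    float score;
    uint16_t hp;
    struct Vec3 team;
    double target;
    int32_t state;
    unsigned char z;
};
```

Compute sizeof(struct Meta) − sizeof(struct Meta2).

Vec3: @0: f [4B, align 4] → 4; @4: e [1B, align 1] → 5; +3 pad (align 8); @8: g [8B, align 8] → 16; @16: b [1B, align 1] → 17; +1 pad (align 2); @18: h [2B, align 2] → 20; +4 tail pad (align 8); size 24, align 8
@0: z [1B, align 1] → 1
+3 pad (align 4)
@4: state [4B, align 4] → 8
@8: hp [2B, align 2] → 10
+6 pad (align 8)
@16: y [8B, align 8] → 24
@24: target [8B, align 8] → 32
@32: ammo [2B, align 2] → 34
+2 pad (align 4)
@36: id [52B, align 4] → 88
@88: score [4B, align 4] → 92
+4 pad (align 8)
@96: team [24B, align 8] → 120
@120: vx [4B, align 4] → 124
+4 tail pad (align 8)
size 128, align 8
— Meta2 —
@0: id [52B, align 4] → 52
@52: vx [4B, align 4] → 56
@56: ammo [2B, align 2] → 58
+6 pad (align 8)
@64: y [8B, align 8] → 72
@72: score [4B, align 4] → 76
@76: hp [2B, align 2] → 78
+2 pad (align 8)
@80: team [24B, align 8] → 104
@104: target [8B, align 8] → 112
@112: state [4B, align 4] → 116
@116: z [1B, align 1] → 117
+3 tail pad (align 8)
size 120, align 8
128 − 120 = 8

8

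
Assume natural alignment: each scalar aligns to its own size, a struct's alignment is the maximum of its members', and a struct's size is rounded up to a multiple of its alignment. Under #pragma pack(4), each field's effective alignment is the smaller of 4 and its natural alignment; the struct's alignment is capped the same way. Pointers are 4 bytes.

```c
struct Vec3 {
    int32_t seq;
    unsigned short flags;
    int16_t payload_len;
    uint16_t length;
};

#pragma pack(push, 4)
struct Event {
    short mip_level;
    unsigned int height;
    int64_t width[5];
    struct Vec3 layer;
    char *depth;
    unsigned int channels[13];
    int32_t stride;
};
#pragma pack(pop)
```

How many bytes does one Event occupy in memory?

Vec3: seq at 0 (size 4, align 4) → ends 4; flags at 4 (size 2, align 2) → ends 6; payload_len at 6 (size 2, align 2) → ends 8; length at 8 (size 2, align 2) → ends 10; tail pad 2 to reach multiple of 4; total 12 bytes, alignment 4
mip_level at 0 (size 2, align 2) → ends 2
pad 2 to align 4 for height
height at 4 (size 4, align 4) → ends 8
width at 8 (size 40, align 4) → ends 48
layer at 48 (size 12, align 4) → ends 60
depth at 60 (size 4, align 4) → ends 64
channels at 64 (size 52, align 4) → ends 116
stride at 116 (size 4, align 4) → ends 120
total 120 bytes, alignment 4

120 bytes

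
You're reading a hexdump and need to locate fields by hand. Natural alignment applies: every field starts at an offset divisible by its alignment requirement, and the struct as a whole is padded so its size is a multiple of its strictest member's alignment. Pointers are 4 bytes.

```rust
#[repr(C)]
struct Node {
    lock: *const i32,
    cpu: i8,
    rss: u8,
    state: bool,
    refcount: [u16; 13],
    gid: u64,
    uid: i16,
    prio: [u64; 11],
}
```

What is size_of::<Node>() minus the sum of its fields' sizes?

13

@0: lock [4B, align 4] → 4
@4: cpu [1B, align 1] → 5
@5: rss [1B, align 1] → 6
@6: state [1B, align 1] → 7
+1 pad (align 2)
@8: refcount [26B, align 2] → 34
+6 pad (align 8)
@40: gid [8B, align 8] → 48
@48: uid [2B, align 2] → 50
+6 pad (align 8)
@56: prio [88B, align 8] → 144
size 144, align 8
data bytes 131, size 144 → padding 13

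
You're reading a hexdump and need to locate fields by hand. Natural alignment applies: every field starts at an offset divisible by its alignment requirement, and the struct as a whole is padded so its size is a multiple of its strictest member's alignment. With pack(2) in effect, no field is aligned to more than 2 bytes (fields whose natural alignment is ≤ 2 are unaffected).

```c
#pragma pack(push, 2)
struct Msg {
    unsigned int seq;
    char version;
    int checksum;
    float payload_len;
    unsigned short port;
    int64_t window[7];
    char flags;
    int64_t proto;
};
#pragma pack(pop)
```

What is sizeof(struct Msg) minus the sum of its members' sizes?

2

seq at 0 (size 4, align 2) → ends 4
version at 4 (size 1, align 1) → ends 5
pad 1 to align 2 for checksum
checksum at 6 (size 4, align 2) → ends 10
payload_len at 10 (size 4, align 2) → ends 14
port at 14 (size 2, align 2) → ends 16
window at 16 (size 56, align 2) → ends 72
flags at 72 (size 1, align 1) → ends 73
pad 1 to align 2 for proto
proto at 74 (size 8, align 2) → ends 82
total 82 bytes, alignment 2
data bytes 80, size 82 → padding 2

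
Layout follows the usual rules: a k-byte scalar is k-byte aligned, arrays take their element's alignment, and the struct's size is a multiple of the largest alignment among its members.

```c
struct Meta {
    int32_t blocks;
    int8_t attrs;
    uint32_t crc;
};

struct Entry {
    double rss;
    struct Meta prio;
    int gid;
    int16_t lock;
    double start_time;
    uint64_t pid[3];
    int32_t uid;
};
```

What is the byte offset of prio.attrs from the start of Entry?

12

Meta: @0: blocks [4B, align 4] → 4; @4: attrs [1B, align 1] → 5; +3 pad (align 4); @8: crc [4B, align 4] → 12; size 12, align 4
@0: rss [8B, align 8] → 8
@8: prio [12B, align 4] → 20
within Meta: attrs at 4
8 + 4 = 12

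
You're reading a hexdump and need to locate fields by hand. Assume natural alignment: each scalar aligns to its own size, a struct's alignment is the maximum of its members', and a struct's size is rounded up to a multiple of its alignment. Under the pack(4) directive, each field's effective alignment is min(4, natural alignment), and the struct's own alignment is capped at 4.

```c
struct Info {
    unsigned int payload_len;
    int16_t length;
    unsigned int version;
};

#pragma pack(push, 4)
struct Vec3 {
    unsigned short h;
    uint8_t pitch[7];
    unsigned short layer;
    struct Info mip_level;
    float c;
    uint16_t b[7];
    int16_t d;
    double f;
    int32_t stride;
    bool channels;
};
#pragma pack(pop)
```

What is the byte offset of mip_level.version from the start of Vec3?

20

Info: @0: payload_len [4B, align 4] → 4; @4: length [2B, align 2] → 6; +2 pad (align 4); @8: version [4B, align 4] → 12; size 12, align 4
@0: h [2B, align 2] → 2
@2: pitch [7B, align 1] → 9
+1 pad (align 2)
@10: layer [2B, align 2] → 12
@12: mip_level [12B, align 4] → 24
within Info: version at 8
12 + 8 = 20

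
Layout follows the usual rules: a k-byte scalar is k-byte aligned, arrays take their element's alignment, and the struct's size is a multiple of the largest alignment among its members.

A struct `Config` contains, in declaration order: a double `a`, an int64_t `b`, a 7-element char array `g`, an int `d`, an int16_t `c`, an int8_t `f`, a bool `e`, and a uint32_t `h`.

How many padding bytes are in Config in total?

5

a at 0 (size 8, align 8) → ends 8
b at 8 (size 8, align 8) → ends 16
g at 16 (size 7, align 1) → ends 23
pad 1 to align 4 for d
d at 24 (size 4, align 4) → ends 28
c at 28 (size 2, align 2) → ends 30
f at 30 (size 1, align 1) → ends 31
e at 31 (size 1, align 1) → ends 32
h at 32 (size 4, align 4) → ends 36
tail pad 4 to reach multiple of 8
total 40 bytes, alignment 8
data bytes 35, size 40 → padding 5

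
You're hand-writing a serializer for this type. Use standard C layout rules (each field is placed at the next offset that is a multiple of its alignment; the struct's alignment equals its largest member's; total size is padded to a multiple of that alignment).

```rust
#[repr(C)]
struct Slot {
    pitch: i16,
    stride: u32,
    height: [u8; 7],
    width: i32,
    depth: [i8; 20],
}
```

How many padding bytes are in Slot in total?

3

@0: pitch [2B, align 2] → 2
+2 pad (align 4)
@4: stride [4B, align 4] → 8
@8: height [7B, align 1] → 15
+1 pad (align 4)
@16: width [4B, align 4] → 20
@20: depth [20B, align 1] → 40
size 40, align 4
data bytes 37, size 40 → padding 3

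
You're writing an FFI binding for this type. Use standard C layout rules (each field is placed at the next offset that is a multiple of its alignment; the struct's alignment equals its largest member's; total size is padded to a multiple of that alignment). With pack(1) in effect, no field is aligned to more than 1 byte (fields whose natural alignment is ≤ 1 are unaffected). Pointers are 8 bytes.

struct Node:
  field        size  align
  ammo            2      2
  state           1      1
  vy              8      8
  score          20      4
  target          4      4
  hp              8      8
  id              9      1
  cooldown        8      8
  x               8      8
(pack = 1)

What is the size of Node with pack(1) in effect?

ammo at 0 (size 2, align 1) → ends 2
state at 2 (size 1, align 1) → ends 3
vy at 3 (size 8, align 1) → ends 11
score at 11 (size 20, align 1) → ends 31
target at 31 (size 4, align 1) → ends 35
hp at 35 (size 8, align 1) → ends 43
id at 43 (size 9, align 1) → ends 52
cooldown at 52 (size 8, align 1) → ends 60
x at 60 (size 8, align 1) → ends 68
total 68 bytes, alignment 1

68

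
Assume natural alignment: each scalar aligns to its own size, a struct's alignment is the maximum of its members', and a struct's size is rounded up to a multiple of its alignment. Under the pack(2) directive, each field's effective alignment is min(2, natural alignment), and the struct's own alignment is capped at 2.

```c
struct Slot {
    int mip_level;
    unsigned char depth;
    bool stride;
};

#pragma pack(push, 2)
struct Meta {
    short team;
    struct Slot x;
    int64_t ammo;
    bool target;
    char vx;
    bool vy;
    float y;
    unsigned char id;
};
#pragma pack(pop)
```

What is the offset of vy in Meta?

Slot: mip_level at 0 (size 4, align 4) → ends 4; depth at 4 (size 1, align 1) → ends 5; stride at 5 (size 1, align 1) → ends 6; tail pad 2 to reach multiple of 4; total 8 bytes, alignment 4
team at 0 (size 2, align 2) → ends 2
x at 2 (size 8, align 2) → ends 10
ammo at 10 (size 8, align 2) → ends 18
target at 18 (size 1, align 1) → ends 19
vx at 19 (size 1, align 1) → ends 20
vy at 20 (size 1, align 1) → ends 21

20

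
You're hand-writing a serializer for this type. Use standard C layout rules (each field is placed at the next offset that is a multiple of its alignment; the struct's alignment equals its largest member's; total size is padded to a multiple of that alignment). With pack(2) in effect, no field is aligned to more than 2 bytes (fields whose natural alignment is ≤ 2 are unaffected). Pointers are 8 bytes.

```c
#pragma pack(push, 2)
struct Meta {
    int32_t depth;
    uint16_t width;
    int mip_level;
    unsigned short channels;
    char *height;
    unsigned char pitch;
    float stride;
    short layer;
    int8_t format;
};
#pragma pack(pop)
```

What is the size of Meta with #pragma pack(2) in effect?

30

0..4  depth  (4B, 2-aligned)
4..6  width  (2B, 2-aligned)
6..10  mip_level  (4B, 2-aligned)
10..12  channels  (2B, 2-aligned)
12..20  height  (8B, 2-aligned)
20..21  pitch  (1B, 1-aligned)
21..22  -- padding (1B)
22..26  stride  (4B, 2-aligned)
26..28  layer  (2B, 2-aligned)
28..29  format  (1B, 1-aligned)
29..30  -- tail padding (1B)
sizeof = 30, alignof = 2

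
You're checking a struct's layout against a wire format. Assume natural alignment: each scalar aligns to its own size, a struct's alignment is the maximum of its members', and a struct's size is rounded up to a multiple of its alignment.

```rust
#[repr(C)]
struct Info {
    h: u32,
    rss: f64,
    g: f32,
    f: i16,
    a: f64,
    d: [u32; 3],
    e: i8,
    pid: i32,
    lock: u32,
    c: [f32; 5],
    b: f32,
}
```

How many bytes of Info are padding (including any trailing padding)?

9

@0: h [4B, align 4] → 4
+4 pad (align 8)
@8: rss [8B, align 8] → 16
@16: g [4B, align 4] → 20
@20: f [2B, align 2] → 22
+2 pad (align 8)
@24: a [8B, align 8] → 32
@32: d [12B, align 4] → 44
@44: e [1B, align 1] → 45
+3 pad (align 4)
@48: pid [4B, align 4] → 52
@52: lock [4B, align 4] → 56
@56: c [20B, align 4] → 76
@76: b [4B, align 4] → 80
size 80, align 8
data bytes 71, size 80 → padding 9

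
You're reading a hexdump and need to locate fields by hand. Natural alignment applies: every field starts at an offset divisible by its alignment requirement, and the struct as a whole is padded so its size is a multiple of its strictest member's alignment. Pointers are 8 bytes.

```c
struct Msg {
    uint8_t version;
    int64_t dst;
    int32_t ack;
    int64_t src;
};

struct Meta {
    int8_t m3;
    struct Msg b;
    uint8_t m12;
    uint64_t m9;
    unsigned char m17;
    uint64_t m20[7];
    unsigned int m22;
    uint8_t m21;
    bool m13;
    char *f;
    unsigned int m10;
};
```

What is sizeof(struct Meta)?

144

Msg: version at 0 (size 1, align 1) → ends 1; pad 7 to align 8 for dst; dst at 8 (size 8, align 8) → ends 16; ack at 16 (size 4, align 4) → ends 20; pad 4 to align 8 for src; src at 24 (size 8, align 8) → ends 32; total 32 bytes, alignment 8
m3 at 0 (size 1, align 1) → ends 1
pad 7 to align 8 for b
b at 8 (size 32, align 8) → ends 40
m12 at 40 (size 1, align 1) → ends 41
pad 7 to align 8 for m9
m9 at 48 (size 8, align 8) → ends 56
m17 at 56 (size 1, align 1) → ends 57
pad 7 to align 8 for m20
m20 at 64 (size 56, align 8) → ends 120
m22 at 120 (size 4, align 4) → ends 124
m21 at 124 (size 1, align 1) → ends 125
m13 at 125 (size 1, align 1) → ends 126
pad 2 to align 8 for f
f at 128 (size 8, align 8) → ends 136
m10 at 136 (size 4, align 4) → ends 140
tail pad 4 to reach multiple of 8
total 144 bytes, alignment 8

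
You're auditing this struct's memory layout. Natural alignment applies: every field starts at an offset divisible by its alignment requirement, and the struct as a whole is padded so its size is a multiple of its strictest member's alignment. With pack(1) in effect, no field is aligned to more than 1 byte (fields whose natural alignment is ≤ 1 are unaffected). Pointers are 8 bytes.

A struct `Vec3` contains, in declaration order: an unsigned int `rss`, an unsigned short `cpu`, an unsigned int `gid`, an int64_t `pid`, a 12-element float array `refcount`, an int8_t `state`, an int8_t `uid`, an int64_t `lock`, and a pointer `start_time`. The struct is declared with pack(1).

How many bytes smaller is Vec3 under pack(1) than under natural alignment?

natural layout:
  rss at 0 (size 4, align 4) → ends 4
  cpu at 4 (size 2, align 2) → ends 6
  pad 2 to align 4 for gid
  gid at 8 (size 4, align 4) → ends 12
  pad 4 to align 8 for pid
  pid at 16 (size 8, align 8) → ends 24
  refcount at 24 (size 48, align 4) → ends 72
  state at 72 (size 1, align 1) → ends 73
  uid at 73 (size 1, align 1) → ends 74
  pad 6 to align 8 for lock
  lock at 80 (size 8, align 8) → ends 88
  start_time at 88 (size 8, align 8) → ends 96
  total 96 bytes, alignment 8
packed(1) layout:
  rss at 0 (size 4, align 1) → ends 4
  cpu at 4 (size 2, align 1) → ends 6
  gid at 6 (size 4, align 1) → ends 10
  pid at 10 (size 8, align 1) → ends 18
  refcount at 18 (size 48, align 1) → ends 66
  state at 66 (size 1, align 1) → ends 67
  uid at 67 (size 1, align 1) → ends 68
  lock at 68 (size 8, align 1) → ends 76
  start_time at 76 (size 8, align 1) → ends 84
  total 84 bytes, alignment 1
96 − 84 = 12

12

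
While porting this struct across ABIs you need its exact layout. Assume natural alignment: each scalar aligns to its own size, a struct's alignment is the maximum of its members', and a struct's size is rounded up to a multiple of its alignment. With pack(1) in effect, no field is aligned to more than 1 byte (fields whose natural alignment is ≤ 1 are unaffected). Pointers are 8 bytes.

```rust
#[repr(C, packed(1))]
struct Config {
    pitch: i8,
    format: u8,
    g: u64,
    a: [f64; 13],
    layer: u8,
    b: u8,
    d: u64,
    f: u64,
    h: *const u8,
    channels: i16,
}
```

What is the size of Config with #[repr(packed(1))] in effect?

pitch at 0 (size 1, align 1) → ends 1
format at 1 (size 1, align 1) → ends 2
g at 2 (size 8, align 1) → ends 10
a at 10 (size 104, align 1) → ends 114
layer at 114 (size 1, align 1) → ends 115
b at 115 (size 1, align 1) → ends 116
d at 116 (size 8, align 1) → ends 124
f at 124 (size 8, align 1) → ends 132
h at 132 (size 8, align 1) → ends 140
channels at 140 (size 2, align 1) → ends 142
total 142 bytes, alignment 1

142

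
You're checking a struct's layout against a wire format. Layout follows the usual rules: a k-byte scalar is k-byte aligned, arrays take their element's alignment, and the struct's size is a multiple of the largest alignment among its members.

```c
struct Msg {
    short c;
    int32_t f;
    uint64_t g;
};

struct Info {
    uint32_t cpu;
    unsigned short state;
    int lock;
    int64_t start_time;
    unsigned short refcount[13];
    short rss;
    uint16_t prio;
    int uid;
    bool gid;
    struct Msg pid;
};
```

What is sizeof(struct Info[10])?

800

Msg: @0: c [2B, align 2] → 2; +2 pad (align 4); @4: f [4B, align 4] → 8; @8: g [8B, align 8] → 16; size 16, align 8
@0: cpu [4B, align 4] → 4
@4: state [2B, align 2] → 6
+2 pad (align 4)
@8: lock [4B, align 4] → 12
+4 pad (align 8)
@16: start_time [8B, align 8] → 24
@24: refcount [26B, align 2] → 50
@50: rss [2B, align 2] → 52
@52: prio [2B, align 2] → 54
+2 pad (align 4)
@56: uid [4B, align 4] → 60
@60: gid [1B, align 1] → 61
+3 pad (align 8)
@64: pid [16B, align 8] → 80
size 80, align 8
array of 10: 10 × 80 = 800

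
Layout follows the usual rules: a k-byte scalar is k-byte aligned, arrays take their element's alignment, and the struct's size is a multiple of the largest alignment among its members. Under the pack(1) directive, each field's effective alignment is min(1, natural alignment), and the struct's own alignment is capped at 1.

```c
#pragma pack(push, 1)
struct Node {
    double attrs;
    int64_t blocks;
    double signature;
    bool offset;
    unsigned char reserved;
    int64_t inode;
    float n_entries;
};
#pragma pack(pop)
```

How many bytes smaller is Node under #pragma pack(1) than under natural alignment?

natural layout:
  0..8  attrs  (8B, 8-aligned)
  8..16  blocks  (8B, 8-aligned)
  16..24  signature  (8B, 8-aligned)
  24..25  offset  (1B, 1-aligned)
  25..26  reserved  (1B, 1-aligned)
  26..32  -- padding (6B)
  32..40  inode  (8B, 8-aligned)
  40..44  n_entries  (4B, 4-aligned)
  44..48  -- tail padding (4B)
  sizeof = 48, alignof = 8
packed(1) layout:
  0..8  attrs  (8B, 1-aligned)
  8..16  blocks  (8B, 1-aligned)
  16..24  signature  (8B, 1-aligned)
  24..25  offset  (1B, 1-aligned)
  25..26  reserved  (1B, 1-aligned)
  26..34  inode  (8B, 1-aligned)
  34..38  n_entries  (4B, 1-aligned)
  sizeof = 38, alignof = 1
48 − 38 = 10

10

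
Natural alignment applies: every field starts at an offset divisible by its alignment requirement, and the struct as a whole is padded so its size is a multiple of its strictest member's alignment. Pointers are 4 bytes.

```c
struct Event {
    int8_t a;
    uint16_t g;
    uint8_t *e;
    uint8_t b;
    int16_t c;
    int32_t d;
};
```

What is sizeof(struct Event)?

16

@0: a [1B, align 1] → 1
+1 pad (align 2)
@2: g [2B, align 2] → 4
@4: e [4B, align 4] → 8
@8: b [1B, align 1] → 9
+1 pad (align 2)
@10: c [2B, align 2] → 12
@12: d [4B, align 4] → 16
size 16, align 4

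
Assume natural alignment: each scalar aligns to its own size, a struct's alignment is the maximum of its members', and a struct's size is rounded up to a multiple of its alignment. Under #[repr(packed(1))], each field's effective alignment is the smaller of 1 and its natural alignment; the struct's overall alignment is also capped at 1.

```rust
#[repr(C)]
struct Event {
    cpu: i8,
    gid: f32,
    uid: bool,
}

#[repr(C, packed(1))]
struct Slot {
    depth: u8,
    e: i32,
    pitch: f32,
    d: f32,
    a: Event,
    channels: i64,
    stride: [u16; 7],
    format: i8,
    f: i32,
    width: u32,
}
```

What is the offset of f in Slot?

Event: @0: cpu [1B, align 1] → 1; +3 pad (align 4); @4: gid [4B, align 4] → 8; @8: uid [1B, align 1] → 9; +3 tail pad (align 4); size 12, align 4
@0: depth [1B, align 1] → 1
@1: e [4B, align 1] → 5
@5: pitch [4B, align 1] → 9
@9: d [4B, align 1] → 13
@13: a [12B, align 1] → 25
@25: channels [8B, align 1] → 33
@33: stride [14B, align 1] → 47
@47: format [1B, align 1] → 48
@48: f [4B, align 1] → 52

48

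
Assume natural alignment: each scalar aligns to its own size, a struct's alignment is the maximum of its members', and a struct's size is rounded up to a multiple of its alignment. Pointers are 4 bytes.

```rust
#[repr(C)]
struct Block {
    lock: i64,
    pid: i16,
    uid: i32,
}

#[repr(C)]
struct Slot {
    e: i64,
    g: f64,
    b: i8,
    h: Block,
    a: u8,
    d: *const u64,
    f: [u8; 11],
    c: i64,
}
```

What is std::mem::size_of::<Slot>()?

72 bytes

Block: @0: lock [8B, align 8] → 8; @8: pid [2B, align 2] → 10; +2 pad (align 4); @12: uid [4B, align 4] → 16; size 16, align 8
@0: e [8B, align 8] → 8
@8: g [8B, align 8] → 16
@16: b [1B, align 1] → 17
+7 pad (align 8)
@24: h [16B, align 8] → 40
@40: a [1B, align 1] → 41
+3 pad (align 4)
@44: d [4B, align 4] → 48
@48: f [11B, align 1] → 59
+5 pad (align 8)
@64: c [8B, align 8] → 72
size 72, align 8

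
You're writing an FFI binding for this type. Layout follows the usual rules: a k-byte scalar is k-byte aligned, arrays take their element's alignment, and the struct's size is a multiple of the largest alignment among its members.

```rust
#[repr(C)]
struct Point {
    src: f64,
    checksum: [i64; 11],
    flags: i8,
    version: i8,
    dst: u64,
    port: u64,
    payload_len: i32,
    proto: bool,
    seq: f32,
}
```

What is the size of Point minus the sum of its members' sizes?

13

0..8  src  (8B, 8-aligned)
8..96  checksum  (88B, 8-aligned)
96..97  flags  (1B, 1-aligned)
97..98  version  (1B, 1-aligned)
98..104  -- padding (6B)
104..112  dst  (8B, 8-aligned)
112..120  port  (8B, 8-aligned)
120..124  payload_len  (4B, 4-aligned)
124..125  proto  (1B, 1-aligned)
125..128  -- padding (3B)
128..132  seq  (4B, 4-aligned)
132..136  -- tail padding (4B)
sizeof = 136, alignof = 8
data bytes 123, size 136 → padding 13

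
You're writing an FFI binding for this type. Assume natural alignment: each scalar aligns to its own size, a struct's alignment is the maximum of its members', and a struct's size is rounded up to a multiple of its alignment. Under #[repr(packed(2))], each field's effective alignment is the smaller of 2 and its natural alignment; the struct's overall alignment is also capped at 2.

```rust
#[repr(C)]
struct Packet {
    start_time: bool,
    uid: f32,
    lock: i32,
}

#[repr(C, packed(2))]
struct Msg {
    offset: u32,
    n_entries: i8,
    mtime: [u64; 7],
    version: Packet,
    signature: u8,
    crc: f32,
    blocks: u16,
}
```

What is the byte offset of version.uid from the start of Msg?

66

Packet: @0: start_time [1B, align 1] → 1; +3 pad (align 4); @4: uid [4B, align 4] → 8; @8: lock [4B, align 4] → 12; size 12, align 4
@0: offset [4B, align 2] → 4
@4: n_entries [1B, align 1] → 5
+1 pad (align 2)
@6: mtime [56B, align 2] → 62
@62: version [12B, align 2] → 74
within Packet: uid at 4
62 + 4 = 66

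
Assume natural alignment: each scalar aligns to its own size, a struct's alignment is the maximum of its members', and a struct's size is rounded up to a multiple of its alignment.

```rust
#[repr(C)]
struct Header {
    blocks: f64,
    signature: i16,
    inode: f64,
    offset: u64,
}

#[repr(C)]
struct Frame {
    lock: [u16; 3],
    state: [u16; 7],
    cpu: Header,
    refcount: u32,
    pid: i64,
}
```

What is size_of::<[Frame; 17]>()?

1224

Header: @0: blocks [8B, align 8] → 8; @8: signature [2B, align 2] → 10; +6 pad (align 8); @16: inode [8B, align 8] → 24; @24: offset [8B, align 8] → 32; size 32, align 8
@0: lock [6B, align 2] → 6
@6: state [14B, align 2] → 20
+4 pad (align 8)
@24: cpu [32B, align 8] → 56
@56: refcount [4B, align 4] → 60
+4 pad (align 8)
@64: pid [8B, align 8] → 72
size 72, align 8
array of 17: 17 × 72 = 1224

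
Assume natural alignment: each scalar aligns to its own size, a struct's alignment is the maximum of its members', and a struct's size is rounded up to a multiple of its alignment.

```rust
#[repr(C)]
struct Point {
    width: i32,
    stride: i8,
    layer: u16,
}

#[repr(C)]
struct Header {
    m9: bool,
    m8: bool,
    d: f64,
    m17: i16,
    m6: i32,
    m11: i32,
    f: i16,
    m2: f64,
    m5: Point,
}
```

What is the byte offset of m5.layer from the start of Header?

Point: 0..4  width  (4B, 4-aligned); 4..5  stride  (1B, 1-aligned); 5..6  -- padding (1B); 6..8  layer  (2B, 2-aligned); sizeof = 8, alignof = 4
0..1  m9  (1B, 1-aligned)
1..2  m8  (1B, 1-aligned)
2..8  -- padding (6B)
8..16  d  (8B, 8-aligned)
16..18  m17  (2B, 2-aligned)
18..20  -- padding (2B)
20..24  m6  (4B, 4-aligned)
24..28  m11  (4B, 4-aligned)
28..30  f  (2B, 2-aligned)
30..32  -- padding (2B)
32..40  m2  (8B, 8-aligned)
40..48  m5  (8B, 4-aligned)
within Point: layer at 6
40 + 6 = 46

46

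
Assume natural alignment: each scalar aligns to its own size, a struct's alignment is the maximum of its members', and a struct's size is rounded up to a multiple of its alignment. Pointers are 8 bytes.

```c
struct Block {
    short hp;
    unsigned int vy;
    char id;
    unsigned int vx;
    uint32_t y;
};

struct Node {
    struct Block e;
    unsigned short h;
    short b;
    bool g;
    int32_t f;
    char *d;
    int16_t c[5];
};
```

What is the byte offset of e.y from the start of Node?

16

Block: @0: hp [2B, align 2] → 2; +2 pad (align 4); @4: vy [4B, align 4] → 8; @8: id [1B, align 1] → 9; +3 pad (align 4); @12: vx [4B, align 4] → 16; @16: y [4B, align 4] → 20; size 20, align 4
@0: e [20B, align 4] → 20
within Block: y at 16
0 + 16 = 16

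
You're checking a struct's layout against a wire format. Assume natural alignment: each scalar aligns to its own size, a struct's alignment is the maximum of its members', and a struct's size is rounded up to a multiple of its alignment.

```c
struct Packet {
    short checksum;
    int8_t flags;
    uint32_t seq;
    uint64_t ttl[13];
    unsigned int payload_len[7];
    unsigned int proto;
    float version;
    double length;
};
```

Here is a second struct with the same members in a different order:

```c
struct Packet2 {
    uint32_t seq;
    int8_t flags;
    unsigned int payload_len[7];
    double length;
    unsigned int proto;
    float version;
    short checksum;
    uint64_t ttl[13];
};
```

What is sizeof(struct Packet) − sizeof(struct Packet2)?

-8

0..2  checksum  (2B, 2-aligned)
2..3  flags  (1B, 1-aligned)
3..4  -- padding (1B)
4..8  seq  (4B, 4-aligned)
8..112  ttl  (104B, 8-aligned)
112..140  payload_len  (28B, 4-aligned)
140..144  proto  (4B, 4-aligned)
144..148  version  (4B, 4-aligned)
148..152  -- padding (4B)
152..160  length  (8B, 8-aligned)
sizeof = 160, alignof = 8
— Packet2 —
0..4  seq  (4B, 4-aligned)
4..5  flags  (1B, 1-aligned)
5..8  -- padding (3B)
8..36  payload_len  (28B, 4-aligned)
36..40  -- padding (4B)
40..48  length  (8B, 8-aligned)
48..52  proto  (4B, 4-aligned)
52..56  version  (4B, 4-aligned)
56..58  checksum  (2B, 2-aligned)
58..64  -- padding (6B)
64..168  ttl  (104B, 8-aligned)
sizeof = 168, alignof = 8
160 − 168 = -8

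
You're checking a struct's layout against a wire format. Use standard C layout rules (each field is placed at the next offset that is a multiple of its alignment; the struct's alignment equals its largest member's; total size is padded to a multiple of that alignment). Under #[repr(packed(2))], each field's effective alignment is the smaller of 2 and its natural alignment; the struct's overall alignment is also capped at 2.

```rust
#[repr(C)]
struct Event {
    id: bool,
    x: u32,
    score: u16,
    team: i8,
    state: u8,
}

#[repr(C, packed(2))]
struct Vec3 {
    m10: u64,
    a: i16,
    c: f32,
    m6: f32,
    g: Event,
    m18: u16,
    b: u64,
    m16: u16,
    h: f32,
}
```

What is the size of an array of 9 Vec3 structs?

414

Event: 0..1  id  (1B, 1-aligned); 1..4  -- padding (3B); 4..8  x  (4B, 4-aligned); 8..10  score  (2B, 2-aligned); 10..11  team  (1B, 1-aligned); 11..12  state  (1B, 1-aligned); sizeof = 12, alignof = 4
0..8  m10  (8B, 2-aligned)
8..10  a  (2B, 2-aligned)
10..14  c  (4B, 2-aligned)
14..18  m6  (4B, 2-aligned)
18..30  g  (12B, 2-aligned)
30..32  m18  (2B, 2-aligned)
32..40  b  (8B, 2-aligned)
40..42  m16  (2B, 2-aligned)
42..46  h  (4B, 2-aligned)
sizeof = 46, alignof = 2
array of 9: 9 × 46 = 414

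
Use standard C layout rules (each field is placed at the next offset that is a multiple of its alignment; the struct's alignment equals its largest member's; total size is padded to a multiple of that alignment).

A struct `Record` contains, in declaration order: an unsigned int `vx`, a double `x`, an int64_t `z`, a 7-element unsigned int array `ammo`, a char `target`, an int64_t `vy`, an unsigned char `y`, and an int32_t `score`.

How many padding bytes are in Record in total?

10

vx at 0 (size 4, align 4) → ends 4
pad 4 to align 8 for x
x at 8 (size 8, align 8) → ends 16
z at 16 (size 8, align 8) → ends 24
ammo at 24 (size 28, align 4) → ends 52
target at 52 (size 1, align 1) → ends 53
pad 3 to align 8 for vy
vy at 56 (size 8, align 8) → ends 64
y at 64 (size 1, align 1) → ends 65
pad 3 to align 4 for score
score at 68 (size 4, align 4) → ends 72
total 72 bytes, alignment 8
data bytes 62, size 72 → padding 10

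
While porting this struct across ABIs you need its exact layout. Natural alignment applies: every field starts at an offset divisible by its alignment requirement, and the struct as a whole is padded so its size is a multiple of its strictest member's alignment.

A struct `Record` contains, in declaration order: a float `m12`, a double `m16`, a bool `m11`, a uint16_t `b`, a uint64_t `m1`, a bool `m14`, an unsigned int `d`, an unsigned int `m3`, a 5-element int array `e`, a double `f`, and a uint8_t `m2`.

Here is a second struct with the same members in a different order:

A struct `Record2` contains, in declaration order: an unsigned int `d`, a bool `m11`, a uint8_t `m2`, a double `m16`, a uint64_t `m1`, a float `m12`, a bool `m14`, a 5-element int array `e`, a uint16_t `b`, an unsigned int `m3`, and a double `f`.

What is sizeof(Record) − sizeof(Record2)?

@0: m12 [4B, align 4] → 4
+4 pad (align 8)
@8: m16 [8B, align 8] → 16
@16: m11 [1B, align 1] → 17
+1 pad (align 2)
@18: b [2B, align 2] → 20
+4 pad (align 8)
@24: m1 [8B, align 8] → 32
@32: m14 [1B, align 1] → 33
+3 pad (align 4)
@36: d [4B, align 4] → 40
@40: m3 [4B, align 4] → 44
@44: e [20B, align 4] → 64
@64: f [8B, align 8] → 72
@72: m2 [1B, align 1] → 73
+7 tail pad (align 8)
size 80, align 8
— Record2 —
@0: d [4B, align 4] → 4
@4: m11 [1B, align 1] → 5
@5: m2 [1B, align 1] → 6
+2 pad (align 8)
@8: m16 [8B, align 8] → 16
@16: m1 [8B, align 8] → 24
@24: m12 [4B, align 4] → 28
@28: m14 [1B, align 1] → 29
+3 pad (align 4)
@32: e [20B, align 4] → 52
@52: b [2B, align 2] → 54
+2 pad (align 4)
@56: m3 [4B, align 4] → 60
+4 pad (align 8)
@64: f [8B, align 8] → 72
size 72, align 8
80 − 72 = 8

8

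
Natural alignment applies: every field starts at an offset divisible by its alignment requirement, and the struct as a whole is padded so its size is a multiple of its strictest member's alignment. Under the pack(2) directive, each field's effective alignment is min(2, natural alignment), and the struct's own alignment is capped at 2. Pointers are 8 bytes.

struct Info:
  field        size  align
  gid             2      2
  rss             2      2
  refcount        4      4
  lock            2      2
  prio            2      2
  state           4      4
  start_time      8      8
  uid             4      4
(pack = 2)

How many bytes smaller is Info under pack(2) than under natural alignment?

4

natural layout:
  gid at 0 (size 2, align 2) → ends 2
  rss at 2 (size 2, align 2) → ends 4
  refcount at 4 (size 4, align 4) → ends 8
  lock at 8 (size 2, align 2) → ends 10
  prio at 10 (size 2, align 2) → ends 12
  state at 12 (size 4, align 4) → ends 16
  start_time at 16 (size 8, align 8) → ends 24
  uid at 24 (size 4, align 4) → ends 28
  tail pad 4 to reach multiple of 8
  total 32 bytes, alignment 8
packed(2) layout:
  gid at 0 (size 2, align 2) → ends 2
  rss at 2 (size 2, align 2) → ends 4
  refcount at 4 (size 4, align 2) → ends 8
  lock at 8 (size 2, align 2) → ends 10
  prio at 10 (size 2, align 2) → ends 12
  state at 12 (size 4, align 2) → ends 16
  start_time at 16 (size 8, align 2) → ends 24
  uid at 24 (size 4, align 2) → ends 28
  total 28 bytes, alignment 2
32 − 28 = 4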